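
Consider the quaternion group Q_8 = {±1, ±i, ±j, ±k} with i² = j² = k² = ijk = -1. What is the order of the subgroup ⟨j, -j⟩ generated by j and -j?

|⟨j⟩| = 4 and |⟨-j⟩| = 4, so |H| is a multiple of lcm(4, 4) = 4 and divides |G| = 8.
Closing under the operation: H = {1, -1, j, -j}, so |H| = 4.

4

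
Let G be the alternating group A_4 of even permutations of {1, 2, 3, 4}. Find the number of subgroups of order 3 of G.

|G| = 12 and 3 | 12, so subgroups of order 3 are possible by Lagrange.
The subgroups of order 3 are: {e, (1 2 3), (1 3 2)}; {e, (1 2 4), (1 4 2)}; {e, (1 3 4), (1 4 3)}; {e, (2 3 4), (2 4 3)}.
So G has 4 subgroups of order 3.

4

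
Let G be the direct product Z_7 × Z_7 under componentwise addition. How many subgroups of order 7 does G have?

8

|G| = 49 and 7 | 49, so subgroups of order 7 are possible by Lagrange.
The subgroups of order 7 are: {(0,0), (0,1), (0,2), (0,3), (0,4), (0,5), (0,6)}; {(0,0), (1,0), (2,0), (3,0), (4,0), (5,0), (6,0)}; {(0,0), (1,1), (2,2), (3,3), (4,4), (5,5), (6,6)}; {(0,0), (1,2), (2,4), (3,6), (4,1), (5,3), (6,5)}; … (8 in all).
So G has 8 subgroups of order 7.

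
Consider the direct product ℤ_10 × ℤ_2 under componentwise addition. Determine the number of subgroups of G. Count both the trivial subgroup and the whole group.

10

|G| = 20, so by Lagrange every subgroup order divides 20. Divisors: 1, 2, 4, 5, 10, 20.
Subgroups by order — order 1: 1; order 2: 3; order 4: 1; order 5: 1; order 10: 3; order 20: 1.
Total: 1 + 3 + 1 + 1 + 3 + 1 = 10.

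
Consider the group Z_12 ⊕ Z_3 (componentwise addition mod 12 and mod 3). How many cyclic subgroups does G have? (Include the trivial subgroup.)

Each element a generates a cyclic subgroup ⟨a⟩; distinct elements may generate the same one (a cyclic group of order d has φ(d) generators).
Cyclic subgroups by order — order 1: 1; order 2: 1; order 3: 4; order 4: 1; order 6: 4; order 12: 4.
Total: 15.

15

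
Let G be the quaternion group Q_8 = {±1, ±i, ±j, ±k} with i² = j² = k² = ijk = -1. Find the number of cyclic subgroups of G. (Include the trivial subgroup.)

Group the elements of G by the cyclic subgroup they generate; each cyclic subgroup of order d accounts for φ(d) elements.
Cyclic subgroups by order — order 1: 1; order 2: 1; order 4: 3.
Total: 5.

5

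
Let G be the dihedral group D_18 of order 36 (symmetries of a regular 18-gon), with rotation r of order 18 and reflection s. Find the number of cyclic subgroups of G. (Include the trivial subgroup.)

24

Each element a generates a cyclic subgroup ⟨a⟩; distinct elements may generate the same one (a cyclic group of order d has φ(d) generators).
Cyclic subgroups by order — order 1: 1; order 2: 19; order 3: 1; order 6: 1; order 9: 1; order 18: 1.
Total: 24.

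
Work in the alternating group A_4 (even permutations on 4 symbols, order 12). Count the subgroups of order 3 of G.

4

|G| = 12 and 3 | 12, so subgroups of order 3 are possible by Lagrange.
The subgroups of order 3 are: {e, (1 2 3), (1 3 2)}; {e, (1 2 4), (1 4 2)}; {e, (1 3 4), (1 4 3)}; {e, (2 3 4), (2 4 3)}.
So G has 4 subgroups of order 3.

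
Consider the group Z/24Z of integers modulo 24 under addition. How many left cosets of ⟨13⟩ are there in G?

|⟨13⟩| = 24 and |G| = 24.
By Lagrange, [G : H] = |G|/|H| = 24/24 = 1.

1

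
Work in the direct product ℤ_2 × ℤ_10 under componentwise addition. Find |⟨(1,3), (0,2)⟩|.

10

|⟨(1,3)⟩| = 10 and |⟨(0,2)⟩| = 5, so |H| is a multiple of lcm(10, 5) = 10 and divides |G| = 20.
Closing under the operation: H = {(0,0), (0,2), (0,4), (0,6), (0,8), (1,1), (1,3), (1,5), (1,7), (1,9)}, so |H| = 10.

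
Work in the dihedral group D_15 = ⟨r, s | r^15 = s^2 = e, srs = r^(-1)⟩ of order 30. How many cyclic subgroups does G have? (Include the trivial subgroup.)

Each element a generates a cyclic subgroup ⟨a⟩; distinct elements may generate the same one (a cyclic group of order d has φ(d) generators).
Cyclic subgroups by order — order 1: 1; order 2: 15; order 3: 1; order 5: 1; order 15: 1.
Total: 19.

19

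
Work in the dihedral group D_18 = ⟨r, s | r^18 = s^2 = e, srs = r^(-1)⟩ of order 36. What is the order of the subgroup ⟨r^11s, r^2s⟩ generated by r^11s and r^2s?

4

|⟨r^11s⟩| = 2 and |⟨r^2s⟩| = 2, so |H| is a multiple of lcm(2, 2) = 2 and divides |G| = 36.
Closing under the operation: H = {e, r^9, r^2s, r^11s}, so |H| = 4.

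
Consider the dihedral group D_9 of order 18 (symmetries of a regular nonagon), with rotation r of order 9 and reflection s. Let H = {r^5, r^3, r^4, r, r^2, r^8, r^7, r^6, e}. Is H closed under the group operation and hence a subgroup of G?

Yes

|H| = 9 divides |G| = 18, consistent with Lagrange.
H contains the identity, every element's inverse is in H, and H is closed under ·: it is a subgroup.
In fact H = ⟨r^4⟩.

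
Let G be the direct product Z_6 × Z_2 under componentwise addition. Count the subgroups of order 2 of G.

|G| = 12 and 2 | 12, so subgroups of order 2 are possible by Lagrange.
The subgroups of order 2 are: {(0,0), (0,1)}; {(0,0), (3,0)}; {(0,0), (3,1)}.
So G has 3 subgroups of order 2.

3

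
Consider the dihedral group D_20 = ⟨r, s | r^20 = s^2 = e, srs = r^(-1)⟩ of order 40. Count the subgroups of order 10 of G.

5

|G| = 40 and 10 | 40, so subgroups of order 10 are possible by Lagrange.
The subgroups of order 10 are: {e, r^2, r^4, r^6, r^8, r^10, r^12, r^14, r^16, r^18}; {e, r^4, r^8, r^12, r^16, r^2s, r^6s, r^10s, r^14s, r^18s}; {e, r^4, r^8, r^12, r^16, r^3s, r^7s, r^11s, r^15s, r^19s}; {e, r^4, r^8, r^12, r^16, s, r^4s, r^8s, r^12s, r^16s}; … (5 in all).
So G has 5 subgroups of order 10.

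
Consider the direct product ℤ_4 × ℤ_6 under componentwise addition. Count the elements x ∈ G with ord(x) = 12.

An element (a,b) has order lcm(ord(a), ord(b)); count pairs with lcm equal to 12.
Enumerating gives 8 such elements.

8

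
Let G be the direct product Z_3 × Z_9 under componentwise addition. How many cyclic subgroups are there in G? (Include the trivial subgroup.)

Group the elements of G by the cyclic subgroup they generate; each cyclic subgroup of order d accounts for φ(d) elements.
Cyclic subgroups by order — order 1: 1; order 3: 4; order 9: 3.
Total: 8.

8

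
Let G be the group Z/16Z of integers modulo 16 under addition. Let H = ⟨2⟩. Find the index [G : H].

2

|⟨2⟩| = 8 and |G| = 16.
By Lagrange, [G : H] = |G|/|H| = 16/8 = 2.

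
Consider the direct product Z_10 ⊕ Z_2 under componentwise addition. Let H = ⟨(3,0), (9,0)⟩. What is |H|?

10

|⟨(3,0)⟩| = 10 and |⟨(9,0)⟩| = 10, so |H| is a multiple of lcm(10, 10) = 10 and divides |G| = 20.
Closing under the operation: H = {(0,0), (1,0), (2,0), (3,0), (4,0), (5,0), (6,0), (7,0), (8,0), (9,0)}, so |H| = 10.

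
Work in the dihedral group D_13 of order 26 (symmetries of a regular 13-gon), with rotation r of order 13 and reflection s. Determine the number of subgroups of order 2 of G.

|G| = 26 and 2 | 26, so subgroups of order 2 are possible by Lagrange.
The subgroups of order 2 are: {e, r^10s}; {e, r^11s}; {e, r^12s}; {e, r^2s}; … (13 in all).
So G has 13 subgroups of order 2.

13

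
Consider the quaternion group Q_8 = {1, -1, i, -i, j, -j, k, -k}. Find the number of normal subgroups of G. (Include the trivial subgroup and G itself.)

6

G has 6 subgroups. Checking conjugation-invariance by order — order 1: 1/1 normal; order 2: 1/1 normal; order 4: 3/3 normal; order 8: 1/1 normal.
Total normal subgroups: 6.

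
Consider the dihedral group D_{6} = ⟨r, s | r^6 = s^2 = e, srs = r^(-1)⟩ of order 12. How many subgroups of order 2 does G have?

|G| = 12 and 2 | 12, so subgroups of order 2 are possible by Lagrange.
The subgroups of order 2 are: {e, r^2s}; {e, r^3}; {e, r^3s}; {e, r^4s}; … (7 in all).
So G has 7 subgroups of order 2.

7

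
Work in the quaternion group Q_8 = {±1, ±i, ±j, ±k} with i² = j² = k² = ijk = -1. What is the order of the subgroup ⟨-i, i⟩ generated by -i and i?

|⟨-i⟩| = 4 and |⟨i⟩| = 4, so |H| is a multiple of lcm(4, 4) = 4 and divides |G| = 8.
Closing under the operation: H = {1, -1, i, -i}, so |H| = 4.

4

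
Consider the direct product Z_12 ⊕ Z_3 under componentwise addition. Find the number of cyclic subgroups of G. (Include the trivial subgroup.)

A cyclic subgroup of order d is generated by each of its φ(d) elements of order d, so the cyclic subgroups of order d number (#elements of order d)/φ(d).
Cyclic subgroups by order — order 1: 1; order 2: 1; order 3: 4; order 4: 1; order 6: 4; order 12: 4.
Total: 15.

15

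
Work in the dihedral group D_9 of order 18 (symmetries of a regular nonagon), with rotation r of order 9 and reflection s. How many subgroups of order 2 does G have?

|G| = 18 and 2 | 18, so subgroups of order 2 are possible by Lagrange.
The subgroups of order 2 are: {e, r^2s}; {e, r^3s}; {e, r^4s}; {e, r^5s}; … (9 in all).
So G has 9 subgroups of order 2.

9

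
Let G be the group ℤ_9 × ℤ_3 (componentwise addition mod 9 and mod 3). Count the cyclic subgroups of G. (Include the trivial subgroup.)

8

A cyclic subgroup of order d is generated by each of its φ(d) elements of order d, so the cyclic subgroups of order d number (#elements of order d)/φ(d).
Cyclic subgroups by order — order 1: 1; order 3: 4; order 9: 3.
Total: 8.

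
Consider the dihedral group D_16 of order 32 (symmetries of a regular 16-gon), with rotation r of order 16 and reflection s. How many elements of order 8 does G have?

The elements of order 8 are: r^2, r^6, r^10, r^14.
That's 4.

4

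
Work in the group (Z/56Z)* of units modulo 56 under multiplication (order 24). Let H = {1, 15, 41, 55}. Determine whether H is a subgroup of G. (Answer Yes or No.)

Yes

|H| = 4 divides |G| = 24, consistent with Lagrange.
H contains the identity, every element's inverse is in H, and H is closed under ·: it is a subgroup.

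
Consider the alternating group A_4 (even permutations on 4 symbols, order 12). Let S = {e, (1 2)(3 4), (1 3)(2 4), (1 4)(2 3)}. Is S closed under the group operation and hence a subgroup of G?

|S| = 4 divides |G| = 12, consistent with Lagrange.
S contains the identity, every element's inverse is in S, and S is closed under ∘: it is a subgroup.

Yes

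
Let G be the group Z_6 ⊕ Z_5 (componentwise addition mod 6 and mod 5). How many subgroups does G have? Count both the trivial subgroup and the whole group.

8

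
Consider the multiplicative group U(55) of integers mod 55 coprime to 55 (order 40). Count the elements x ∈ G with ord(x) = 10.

Enumerating element orders in G gives 12 elements of order 10.

12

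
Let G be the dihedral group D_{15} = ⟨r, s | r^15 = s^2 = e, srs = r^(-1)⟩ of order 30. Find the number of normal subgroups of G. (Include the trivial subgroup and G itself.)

5

G has 28 subgroups. Checking conjugation-invariance by order — order 1: 1/1 normal; order 2: 0/15 normal; order 3: 1/1 normal; order 5: 1/1 normal; order 6: 0/5 normal; order 10: 0/3 normal; order 15: 1/1 normal; order 30: 1/1 normal.
Total normal subgroups: 5.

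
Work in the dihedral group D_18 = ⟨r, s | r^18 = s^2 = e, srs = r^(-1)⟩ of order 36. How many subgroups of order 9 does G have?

|G| = 36 and 9 | 36, so subgroups of order 9 are possible by Lagrange.
The subgroups of order 9 are: {e, r^2, r^4, r^6, r^8, r^10, r^12, r^14, r^16}.
So G has 1 subgroup of order 9.

1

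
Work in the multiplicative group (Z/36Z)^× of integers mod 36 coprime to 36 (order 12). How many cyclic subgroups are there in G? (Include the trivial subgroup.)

8

Group the elements of G by the cyclic subgroup they generate; each cyclic subgroup of order d accounts for φ(d) elements.
Cyclic subgroups by order — order 1: 1; order 2: 3; order 3: 1; order 6: 3.
Total: 8.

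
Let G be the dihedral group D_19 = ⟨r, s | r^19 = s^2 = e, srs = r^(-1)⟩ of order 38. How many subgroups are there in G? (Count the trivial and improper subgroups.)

22

|G| = 38, so by Lagrange every subgroup order divides 38. Divisors: 1, 2, 19, 38.
Subgroups by order — order 1: 1; order 2: 19; order 19: 1; order 38: 1.
Total: 1 + 19 + 1 + 1 = 22.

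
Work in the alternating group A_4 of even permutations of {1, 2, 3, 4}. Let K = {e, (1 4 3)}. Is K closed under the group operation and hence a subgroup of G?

No

(1 4 3) ∈ K but its inverse (1 3 4) ∉ K, so K is not a subgroup.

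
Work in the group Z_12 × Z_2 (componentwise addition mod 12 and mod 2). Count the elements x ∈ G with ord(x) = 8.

An element (a,b) has order lcm(ord(a), ord(b)); count pairs with lcm equal to 8.
Enumerating gives 0 such elements.

0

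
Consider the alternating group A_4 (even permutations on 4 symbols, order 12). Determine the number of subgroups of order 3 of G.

4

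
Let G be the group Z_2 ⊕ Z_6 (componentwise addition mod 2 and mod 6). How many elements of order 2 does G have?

An element (a,b) has order lcm(ord(a), ord(b)); count pairs with lcm equal to 2.
Enumerating gives 3 such elements.

3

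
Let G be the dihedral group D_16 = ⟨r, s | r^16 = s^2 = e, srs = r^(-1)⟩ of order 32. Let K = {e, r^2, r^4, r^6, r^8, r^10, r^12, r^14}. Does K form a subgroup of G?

|K| = 8 divides |G| = 32, consistent with Lagrange.
K contains the identity, every element's inverse is in K, and K is closed under ·: it is a subgroup.
In fact K = ⟨r^2⟩.

Yes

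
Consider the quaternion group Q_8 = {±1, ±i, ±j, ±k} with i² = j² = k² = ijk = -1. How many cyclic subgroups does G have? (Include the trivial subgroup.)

5

Group the elements of G by the cyclic subgroup they generate; each cyclic subgroup of order d accounts for φ(d) elements.
Cyclic subgroups by order — order 1: 1; order 2: 1; order 4: 3.
Total: 5.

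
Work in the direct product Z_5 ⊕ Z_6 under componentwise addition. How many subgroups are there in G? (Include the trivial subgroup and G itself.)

8

|G| = 30, so by Lagrange every subgroup order divides 30. Divisors: 1, 2, 3, 5, 6, 10, 15, 30.
Subgroups by order — order 1: 1; order 2: 1; order 3: 1; order 5: 1; order 6: 1; order 10: 1; order 15: 1; order 30: 1.
Total: 1 + 1 + 1 + 1 + 1 + 1 + 1 + 1 = 8.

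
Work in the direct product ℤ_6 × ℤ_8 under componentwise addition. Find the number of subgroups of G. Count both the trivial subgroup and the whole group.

|G| = 48, so by Lagrange every subgroup order divides 48. Divisors: 1, 2, 3, 4, 6, 8, 12, 16, 24, 48.
Subgroups by order — order 1: 1; order 2: 3; order 3: 1; order 4: 3; order 6: 3; order 8: 3; order 12: 3; order 16: 1; order 24: 3; order 48: 1.
Total: 1 + 3 + 1 + 3 + 3 + 3 + 3 + 1 + 3 + 1 = 22.

22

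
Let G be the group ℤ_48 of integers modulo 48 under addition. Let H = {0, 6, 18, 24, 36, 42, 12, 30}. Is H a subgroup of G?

|H| = 8 divides |G| = 48, consistent with Lagrange.
H contains the identity, every element's inverse is in H, and H is closed under +: it is a subgroup.
In fact H = ⟨6⟩.

Yes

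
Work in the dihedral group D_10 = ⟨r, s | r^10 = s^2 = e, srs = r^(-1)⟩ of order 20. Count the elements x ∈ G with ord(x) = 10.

4

The elements of order 10 are: r, r^3, r^7, r^9.
That's 4.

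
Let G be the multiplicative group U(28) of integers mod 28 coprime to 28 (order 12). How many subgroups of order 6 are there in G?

3

|G| = 12 and 6 | 12, so subgroups of order 6 are possible by Lagrange.
The subgroups of order 6 are: {1, 9, 11, 15, 23, 25}; {1, 5, 9, 13, 17, 25}; {1, 3, 9, 19, 25, 27}.
So G has 3 subgroups of order 6.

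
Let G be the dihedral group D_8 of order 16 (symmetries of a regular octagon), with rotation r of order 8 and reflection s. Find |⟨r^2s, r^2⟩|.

8

|⟨r^2s⟩| = 2 and |⟨r^2⟩| = 4, so |H| is a multiple of lcm(2, 4) = 4 and divides |G| = 16.
Closing under the operation: H = {e, r^2, r^4, r^6, s, r^2s, r^4s, r^6s}, so |H| = 8.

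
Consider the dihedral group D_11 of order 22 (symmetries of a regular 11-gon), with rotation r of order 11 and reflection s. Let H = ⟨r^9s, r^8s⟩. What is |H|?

|⟨r^9s⟩| = 2 and |⟨r^8s⟩| = 2, so |H| is a multiple of lcm(2, 2) = 2 and divides |G| = 22.
Closing {r^9s, r^8s} under the group operation gives all of G, so |H| = 22.

22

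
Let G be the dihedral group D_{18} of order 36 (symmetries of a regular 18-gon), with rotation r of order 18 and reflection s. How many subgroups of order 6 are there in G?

7

|G| = 36 and 6 | 36, so subgroups of order 6 are possible by Lagrange.
The subgroups of order 6 are: {e, r^6, r^12, r^4s, r^10s, r^16s}; {e, r^6, r^12, r^5s, r^11s, r^17s}; {e, r^6, r^12, s, r^6s, r^12s}; {e, r^6, r^12, rs, r^7s, r^13s}; … (7 in all).
So G has 7 subgroups of order 6.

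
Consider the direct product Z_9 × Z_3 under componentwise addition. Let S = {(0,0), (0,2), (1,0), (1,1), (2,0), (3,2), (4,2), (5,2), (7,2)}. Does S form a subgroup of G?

(1,1) ∈ S but its inverse (8,2) ∉ S, so S is not a subgroup.

No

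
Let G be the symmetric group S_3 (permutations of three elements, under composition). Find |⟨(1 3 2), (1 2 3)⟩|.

|⟨(1 3 2)⟩| = 3 and |⟨(1 2 3)⟩| = 3, so |H| is a multiple of lcm(3, 3) = 3 and divides |G| = 6.
Closing under the operation: H = {e, (1 2 3), (1 3 2)}, so |H| = 3.

3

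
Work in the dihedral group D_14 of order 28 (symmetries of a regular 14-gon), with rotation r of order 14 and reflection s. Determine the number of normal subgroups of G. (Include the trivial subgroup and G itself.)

7

G has 28 subgroups. Checking conjugation-invariance by order — order 1: 1/1 normal; order 2: 1/15 normal; order 4: 0/7 normal; order 7: 1/1 normal; order 14: 3/3 normal; order 28: 1/1 normal.
Total normal subgroups: 7.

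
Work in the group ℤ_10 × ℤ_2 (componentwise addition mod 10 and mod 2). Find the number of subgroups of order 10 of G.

|G| = 20 and 10 | 20, so subgroups of order 10 are possible by Lagrange.
The subgroups of order 10 are: {(0,0), (0,1), (2,0), (2,1), (4,0), (4,1), (6,0), (6,1), (8,0), (8,1)}; {(0,0), (1,0), (2,0), (3,0), (4,0), (5,0), (6,0), (7,0), (8,0), (9,0)}; {(0,0), (1,1), (2,0), (3,1), (4,0), (5,1), (6,0), (7,1), (8,0), (9,1)}.
So G has 3 subgroups of order 10.

3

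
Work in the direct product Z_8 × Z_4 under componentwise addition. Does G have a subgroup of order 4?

Yes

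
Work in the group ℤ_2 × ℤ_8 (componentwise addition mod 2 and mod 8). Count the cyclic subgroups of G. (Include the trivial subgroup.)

8

Each element a generates a cyclic subgroup ⟨a⟩; distinct elements may generate the same one (a cyclic group of order d has φ(d) generators).
Cyclic subgroups by order — order 1: 1; order 2: 3; order 4: 2; order 8: 2.
Total: 8.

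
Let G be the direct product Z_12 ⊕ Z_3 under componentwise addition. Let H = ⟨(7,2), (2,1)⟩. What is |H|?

|⟨(7,2)⟩| = 12 and |⟨(2,1)⟩| = 6, so |H| is a multiple of lcm(12, 6) = 12 and divides |G| = 36.
Closing under the operation: H = {(0,0), (1,2), (2,1), (3,0), (4,2), (5,1), (6,0), (7,2), (8,1), (9,0), (10,2), (11,1)}, so |H| = 12.

12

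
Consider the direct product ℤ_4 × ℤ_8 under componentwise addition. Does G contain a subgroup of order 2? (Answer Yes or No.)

2 | 32. A subgroup of order 2 is {(0,0), (0,4)}.

Yes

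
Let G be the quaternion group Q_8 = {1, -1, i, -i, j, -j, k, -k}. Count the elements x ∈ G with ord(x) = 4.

The elements of order 4 are: i, -i, j, -j, k, -k.
That's 6.

6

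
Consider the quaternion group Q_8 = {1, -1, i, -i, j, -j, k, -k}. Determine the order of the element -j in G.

4

Computing powers of -j: the smallest k with (-j)^k = e is k = 4.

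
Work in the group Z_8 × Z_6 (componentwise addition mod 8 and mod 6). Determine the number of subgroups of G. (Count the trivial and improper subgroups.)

22

|G| = 48, so by Lagrange every subgroup order divides 48. Divisors: 1, 2, 3, 4, 6, 8, 12, 16, 24, 48.
Subgroups by order — order 1: 1; order 2: 3; order 3: 1; order 4: 3; order 6: 3; order 8: 3; order 12: 3; order 16: 1; order 24: 3; order 48: 1.
Total: 1 + 3 + 1 + 3 + 3 + 3 + 3 + 1 + 3 + 1 = 22.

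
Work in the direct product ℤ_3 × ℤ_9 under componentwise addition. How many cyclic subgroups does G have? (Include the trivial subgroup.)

Each element a generates a cyclic subgroup ⟨a⟩; distinct elements may generate the same one (a cyclic group of order d has φ(d) generators).
Cyclic subgroups by order — order 1: 1; order 3: 4; order 9: 3.
Total: 8.

8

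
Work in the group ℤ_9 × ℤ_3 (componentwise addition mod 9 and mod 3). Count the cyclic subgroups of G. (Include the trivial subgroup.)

Each element a generates a cyclic subgroup ⟨a⟩; distinct elements may generate the same one (a cyclic group of order d has φ(d) generators).
Cyclic subgroups by order — order 1: 1; order 3: 4; order 9: 3.
Total: 8.

8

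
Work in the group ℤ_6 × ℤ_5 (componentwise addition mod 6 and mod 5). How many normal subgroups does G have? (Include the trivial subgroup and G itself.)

G is abelian, so every subgroup is normal.
G has 8 subgroups in total, hence 8 normal subgroups.

8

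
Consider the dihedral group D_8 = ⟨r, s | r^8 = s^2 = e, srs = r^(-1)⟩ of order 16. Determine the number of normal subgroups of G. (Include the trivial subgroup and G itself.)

G has 19 subgroups. Checking conjugation-invariance by order — order 1: 1/1 normal; order 2: 1/9 normal; order 4: 1/5 normal; order 8: 3/3 normal; order 16: 1/1 normal.
Total normal subgroups: 7.

7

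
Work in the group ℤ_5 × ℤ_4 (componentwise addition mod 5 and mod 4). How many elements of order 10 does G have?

4

An element (a,b) has order lcm(ord(a), ord(b)); count pairs with lcm equal to 10.
Enumerating gives 4 such elements.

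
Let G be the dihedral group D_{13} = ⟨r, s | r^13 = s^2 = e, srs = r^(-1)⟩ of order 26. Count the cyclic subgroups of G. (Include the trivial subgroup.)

A cyclic subgroup of order d is generated by each of its φ(d) elements of order d, so the cyclic subgroups of order d number (#elements of order d)/φ(d).
Cyclic subgroups by order — order 1: 1; order 2: 13; order 13: 1.
Total: 15.

15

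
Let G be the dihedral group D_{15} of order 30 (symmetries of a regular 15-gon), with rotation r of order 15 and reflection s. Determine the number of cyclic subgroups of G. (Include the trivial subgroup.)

19

Group the elements of G by the cyclic subgroup they generate; each cyclic subgroup of order d accounts for φ(d) elements.
Cyclic subgroups by order — order 1: 1; order 2: 15; order 3: 1; order 5: 1; order 15: 1.
Total: 19.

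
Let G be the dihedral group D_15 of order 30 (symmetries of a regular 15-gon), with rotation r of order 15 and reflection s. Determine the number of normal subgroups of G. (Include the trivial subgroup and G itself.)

5

G has 28 subgroups. Checking conjugation-invariance by order — order 1: 1/1 normal; order 2: 0/15 normal; order 3: 1/1 normal; order 5: 1/1 normal; order 6: 0/5 normal; order 10: 0/3 normal; order 15: 1/1 normal; order 30: 1/1 normal.
Total normal subgroups: 5.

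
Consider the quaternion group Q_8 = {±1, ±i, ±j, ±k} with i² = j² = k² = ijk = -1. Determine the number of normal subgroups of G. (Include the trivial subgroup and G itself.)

6

G has 6 subgroups. Checking conjugation-invariance by order — order 1: 1/1 normal; order 2: 1/1 normal; order 4: 3/3 normal; order 8: 1/1 normal.
Total normal subgroups: 6.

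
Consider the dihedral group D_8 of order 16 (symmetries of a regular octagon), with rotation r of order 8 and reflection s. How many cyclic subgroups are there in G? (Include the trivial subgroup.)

12

Each element a generates a cyclic subgroup ⟨a⟩; distinct elements may generate the same one (a cyclic group of order d has φ(d) generators).
Cyclic subgroups by order — order 1: 1; order 2: 9; order 4: 1; order 8: 1.
Total: 12.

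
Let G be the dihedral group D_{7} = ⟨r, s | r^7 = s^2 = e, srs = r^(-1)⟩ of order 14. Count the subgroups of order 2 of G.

7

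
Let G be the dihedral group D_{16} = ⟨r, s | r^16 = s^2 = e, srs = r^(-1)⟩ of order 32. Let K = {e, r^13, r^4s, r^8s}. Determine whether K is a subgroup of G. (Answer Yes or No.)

No

r^13 ∈ K but its inverse r^3 ∉ K, so K is not a subgroup.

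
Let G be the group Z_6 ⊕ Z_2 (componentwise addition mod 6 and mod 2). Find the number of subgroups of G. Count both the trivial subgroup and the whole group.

|G| = 12, so by Lagrange every subgroup order divides 12. Divisors: 1, 2, 3, 4, 6, 12.
Subgroups by order — order 1: 1; order 2: 3; order 3: 1; order 4: 1; order 6: 3; order 12: 1.
Total: 1 + 3 + 1 + 1 + 3 + 1 = 10.

10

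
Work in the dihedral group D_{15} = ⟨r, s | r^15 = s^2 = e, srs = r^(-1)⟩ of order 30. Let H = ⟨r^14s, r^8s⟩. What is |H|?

|⟨r^14s⟩| = 2 and |⟨r^8s⟩| = 2, so |H| is a multiple of lcm(2, 2) = 2 and divides |G| = 30.
Closing under the operation: H = {e, r^3, r^6, r^9, r^12, r^2s, r^5s, r^8s, r^11s, r^14s}, so |H| = 10.

10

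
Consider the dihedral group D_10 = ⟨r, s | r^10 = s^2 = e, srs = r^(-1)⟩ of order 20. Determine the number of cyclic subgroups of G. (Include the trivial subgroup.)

14

Each element a generates a cyclic subgroup ⟨a⟩; distinct elements may generate the same one (a cyclic group of order d has φ(d) generators).
Cyclic subgroups by order — order 1: 1; order 2: 11; order 5: 1; order 10: 1.
Total: 14.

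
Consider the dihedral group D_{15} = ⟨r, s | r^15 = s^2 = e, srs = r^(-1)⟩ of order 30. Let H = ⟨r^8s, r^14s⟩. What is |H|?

10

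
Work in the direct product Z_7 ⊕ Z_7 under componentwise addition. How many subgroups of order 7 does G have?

|G| = 49 and 7 | 49, so subgroups of order 7 are possible by Lagrange.
The subgroups of order 7 are: {(0,0), (0,1), (0,2), (0,3), (0,4), (0,5), (0,6)}; {(0,0), (1,0), (2,0), (3,0), (4,0), (5,0), (6,0)}; {(0,0), (1,1), (2,2), (3,3), (4,4), (5,5), (6,6)}; {(0,0), (1,2), (2,4), (3,6), (4,1), (5,3), (6,5)}; … (8 in all).
So G has 8 subgroups of order 7.

8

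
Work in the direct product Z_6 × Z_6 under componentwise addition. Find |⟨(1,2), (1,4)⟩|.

|⟨(1,2)⟩| = 6 and |⟨(1,4)⟩| = 6, so |H| is a multiple of lcm(6, 6) = 6 and divides |G| = 36.
Closing under the operation: H = {(0,0), (0,2), (0,4), (1,0), (1,2), (1,4), (2,0), (2,2), (2,4), (3,0), (3,2), (3,4), (4,0), (4,2), (4,4), (5,0), (5,2), (5,4)}, so |H| = 18.

18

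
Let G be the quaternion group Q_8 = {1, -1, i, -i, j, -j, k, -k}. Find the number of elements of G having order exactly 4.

The elements of order 4 are: i, -i, j, -j, k, -k.
That's 6.

6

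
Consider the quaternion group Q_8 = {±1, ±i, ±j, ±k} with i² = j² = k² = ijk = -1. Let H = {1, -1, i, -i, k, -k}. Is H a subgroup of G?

|H| = 6 does not divide |G| = 8, so by Lagrange H is not a subgroup.

No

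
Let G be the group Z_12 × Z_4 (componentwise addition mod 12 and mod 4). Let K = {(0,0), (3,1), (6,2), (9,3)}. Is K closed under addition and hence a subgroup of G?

|K| = 4 divides |G| = 48, consistent with Lagrange.
K contains the identity, every element's inverse is in K, and K is closed under +: it is a subgroup.
In fact K = ⟨(3,1)⟩.

Yes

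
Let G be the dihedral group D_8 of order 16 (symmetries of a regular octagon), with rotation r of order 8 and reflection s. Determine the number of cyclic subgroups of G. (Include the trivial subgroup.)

12

Group the elements of G by the cyclic subgroup they generate; each cyclic subgroup of order d accounts for φ(d) elements.
Cyclic subgroups by order — order 1: 1; order 2: 9; order 4: 1; order 8: 1.
Total: 12.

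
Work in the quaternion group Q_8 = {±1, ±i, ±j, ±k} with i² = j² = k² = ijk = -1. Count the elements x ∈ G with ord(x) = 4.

6

The elements of order 4 are: i, -i, j, -j, k, -k.
That's 6.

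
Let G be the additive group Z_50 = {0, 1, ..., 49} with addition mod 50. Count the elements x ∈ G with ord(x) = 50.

In a cyclic group of order 50, the number of elements of order d (for d | 50) is φ(d).
φ(50) = 20.

20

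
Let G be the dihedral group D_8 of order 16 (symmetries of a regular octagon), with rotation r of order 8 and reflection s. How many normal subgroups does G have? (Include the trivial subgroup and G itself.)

G has 19 subgroups. Checking conjugation-invariance by order — order 1: 1/1 normal; order 2: 1/9 normal; order 4: 1/5 normal; order 8: 3/3 normal; order 16: 1/1 normal.
Total normal subgroups: 7.

7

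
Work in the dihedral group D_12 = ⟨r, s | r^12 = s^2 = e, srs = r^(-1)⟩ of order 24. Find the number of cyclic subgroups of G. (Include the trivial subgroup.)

18

Group the elements of G by the cyclic subgroup they generate; each cyclic subgroup of order d accounts for φ(d) elements.
Cyclic subgroups by order — order 1: 1; order 2: 13; order 3: 1; order 4: 1; order 6: 1; order 12: 1.
Total: 18.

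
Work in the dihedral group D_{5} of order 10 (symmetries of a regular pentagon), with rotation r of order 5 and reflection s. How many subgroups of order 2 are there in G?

5

|G| = 10 and 2 | 10, so subgroups of order 2 are possible by Lagrange.
The subgroups of order 2 are: {e, r^2s}; {e, r^3s}; {e, r^4s}; {e, rs}; … (5 in all).
So G has 5 subgroups of order 2.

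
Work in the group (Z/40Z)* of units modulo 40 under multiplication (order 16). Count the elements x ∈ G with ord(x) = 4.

The elements of order 4 are: 3, 7, 13, 17, 23, 27, 33, 37.
That's 8.

8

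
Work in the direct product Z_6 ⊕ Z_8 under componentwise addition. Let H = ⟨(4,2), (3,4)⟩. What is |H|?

24

|⟨(4,2)⟩| = 12 and |⟨(3,4)⟩| = 2, so |H| is a multiple of lcm(12, 2) = 12 and divides |G| = 48.
Closing under the operation: H = {(0,0), (0,2), (0,4), (0,6), (1,0), (1,2), (1,4), (1,6), (2,0), (2,2), (2,4), (2,6), (3,0), (3,2), (3,4), (3,6), (4,0), (4,2), (4,4), (4,6), (5,0), (5,2), (5,4), (5,6)}, so |H| = 24.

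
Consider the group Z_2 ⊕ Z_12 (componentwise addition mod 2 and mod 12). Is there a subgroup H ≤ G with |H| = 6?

6 | 24. A subgroup of order 6 is {(0,0), (0,2), (0,4), (0,6), (0,8), (0,10)}.

Yes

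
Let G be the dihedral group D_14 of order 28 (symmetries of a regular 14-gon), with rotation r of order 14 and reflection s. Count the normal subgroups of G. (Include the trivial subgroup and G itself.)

7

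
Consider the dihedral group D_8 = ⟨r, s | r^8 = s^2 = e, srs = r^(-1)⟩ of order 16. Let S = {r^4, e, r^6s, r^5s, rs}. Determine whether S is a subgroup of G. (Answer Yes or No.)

No

|S| = 5 does not divide |G| = 16, so by Lagrange S is not a subgroup.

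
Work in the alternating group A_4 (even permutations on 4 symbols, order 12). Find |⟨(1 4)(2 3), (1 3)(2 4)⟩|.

4

|⟨(1 4)(2 3)⟩| = 2 and |⟨(1 3)(2 4)⟩| = 2, so |H| is a multiple of lcm(2, 2) = 2 and divides |G| = 12.
Closing under the operation: H = {e, (1 2)(3 4), (1 3)(2 4), (1 4)(2 3)}, so |H| = 4.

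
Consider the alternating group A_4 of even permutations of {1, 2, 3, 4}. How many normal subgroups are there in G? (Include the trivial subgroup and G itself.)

3

G has 10 subgroups. Checking conjugation-invariance by order — order 1: 1/1 normal; order 2: 0/3 normal; order 3: 0/4 normal; order 4: 1/1 normal; order 12: 1/1 normal.
Total normal subgroups: 3.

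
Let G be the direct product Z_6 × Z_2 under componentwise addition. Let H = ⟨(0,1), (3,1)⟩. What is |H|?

4

|⟨(0,1)⟩| = 2 and |⟨(3,1)⟩| = 2, so |H| is a multiple of lcm(2, 2) = 2 and divides |G| = 12.
Closing under the operation: H = {(0,0), (0,1), (3,0), (3,1)}, so |H| = 4.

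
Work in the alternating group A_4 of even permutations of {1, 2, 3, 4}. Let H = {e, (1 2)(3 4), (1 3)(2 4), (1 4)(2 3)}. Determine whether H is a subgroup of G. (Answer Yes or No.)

|H| = 4 divides |G| = 12, consistent with Lagrange.
H contains the identity, every element's inverse is in H, and H is closed under ∘: it is a subgroup.

Yes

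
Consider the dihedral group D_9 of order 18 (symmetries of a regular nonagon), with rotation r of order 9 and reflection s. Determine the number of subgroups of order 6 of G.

3

|G| = 18 and 6 | 18, so subgroups of order 6 are possible by Lagrange.
The subgroups of order 6 are: {e, r^3, r^6, r^2s, r^5s, r^8s}; {e, r^3, r^6, s, r^3s, r^6s}; {e, r^3, r^6, rs, r^4s, r^7s}.
So G has 3 subgroups of order 6.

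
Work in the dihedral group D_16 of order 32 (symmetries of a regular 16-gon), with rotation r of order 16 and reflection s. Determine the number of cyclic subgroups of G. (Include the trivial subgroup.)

A cyclic subgroup of order d is generated by each of its φ(d) elements of order d, so the cyclic subgroups of order d number (#elements of order d)/φ(d).
Cyclic subgroups by order — order 1: 1; order 2: 17; order 4: 1; order 8: 1; order 16: 1.
Total: 21.

21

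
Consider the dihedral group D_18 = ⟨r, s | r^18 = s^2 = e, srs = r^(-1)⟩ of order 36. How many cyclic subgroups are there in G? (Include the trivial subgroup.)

24

Each element a generates a cyclic subgroup ⟨a⟩; distinct elements may generate the same one (a cyclic group of order d has φ(d) generators).
Cyclic subgroups by order — order 1: 1; order 2: 19; order 3: 1; order 6: 1; order 9: 1; order 18: 1.
Total: 24.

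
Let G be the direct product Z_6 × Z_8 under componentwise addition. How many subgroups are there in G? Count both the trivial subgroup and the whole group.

22

|G| = 48, so by Lagrange every subgroup order divides 48. Divisors: 1, 2, 3, 4, 6, 8, 12, 16, 24, 48.
Subgroups by order — order 1: 1; order 2: 3; order 3: 1; order 4: 3; order 6: 3; order 8: 3; order 12: 3; order 16: 1; order 24: 3; order 48: 1.
Total: 1 + 3 + 1 + 3 + 3 + 3 + 3 + 1 + 3 + 1 = 22.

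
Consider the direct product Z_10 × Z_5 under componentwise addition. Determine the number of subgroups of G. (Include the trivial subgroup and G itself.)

16

|G| = 50, so by Lagrange every subgroup order divides 50. Divisors: 1, 2, 5, 10, 25, 50.
Subgroups by order — order 1: 1; order 2: 1; order 5: 6; order 10: 6; order 25: 1; order 50: 1.
Total: 1 + 1 + 6 + 6 + 1 + 1 = 16.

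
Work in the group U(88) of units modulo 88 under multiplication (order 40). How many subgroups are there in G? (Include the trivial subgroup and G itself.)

32

|G| = 40, so by Lagrange every subgroup order divides 40. Divisors: 1, 2, 4, 5, 8, 10, 20, 40.
Subgroups by order — order 1: 1; order 2: 7; order 4: 7; order 5: 1; order 8: 1; order 10: 7; order 20: 7; order 40: 1.
Total: 1 + 7 + 7 + 1 + 1 + 7 + 7 + 1 = 32.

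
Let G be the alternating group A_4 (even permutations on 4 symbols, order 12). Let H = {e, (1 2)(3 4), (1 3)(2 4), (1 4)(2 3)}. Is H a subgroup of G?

|H| = 4 divides |G| = 12, consistent with Lagrange.
H contains the identity, every element's inverse is in H, and H is closed under ∘: it is a subgroup.

Yes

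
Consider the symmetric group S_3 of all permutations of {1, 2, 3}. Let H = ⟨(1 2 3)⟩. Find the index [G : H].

|⟨(1 2 3)⟩| = 3 and |G| = 6.
By Lagrange, [G : H] = |G|/|H| = 6/3 = 2.

2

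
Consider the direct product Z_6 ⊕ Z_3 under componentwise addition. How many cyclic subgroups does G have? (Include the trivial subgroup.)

A cyclic subgroup of order d is generated by each of its φ(d) elements of order d, so the cyclic subgroups of order d number (#elements of order d)/φ(d).
Cyclic subgroups by order — order 1: 1; order 2: 1; order 3: 4; order 6: 4.
Total: 10.

10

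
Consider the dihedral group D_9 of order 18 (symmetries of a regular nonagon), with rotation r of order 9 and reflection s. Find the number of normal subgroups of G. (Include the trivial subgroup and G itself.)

G has 16 subgroups. Checking conjugation-invariance by order — order 1: 1/1 normal; order 2: 0/9 normal; order 3: 1/1 normal; order 6: 0/3 normal; order 9: 1/1 normal; order 18: 1/1 normal.
Total normal subgroups: 4.

4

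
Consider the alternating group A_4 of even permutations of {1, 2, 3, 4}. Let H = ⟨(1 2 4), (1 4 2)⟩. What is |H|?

|⟨(1 2 4)⟩| = 3 and |⟨(1 4 2)⟩| = 3, so |H| is a multiple of lcm(3, 3) = 3 and divides |G| = 12.
Closing under the operation: H = {e, (1 2 4), (1 4 2)}, so |H| = 3.

3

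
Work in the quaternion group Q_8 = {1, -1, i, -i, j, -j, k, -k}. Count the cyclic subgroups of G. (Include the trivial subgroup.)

5

Group the elements of G by the cyclic subgroup they generate; each cyclic subgroup of order d accounts for φ(d) elements.
Cyclic subgroups by order — order 1: 1; order 2: 1; order 4: 3.
Total: 5.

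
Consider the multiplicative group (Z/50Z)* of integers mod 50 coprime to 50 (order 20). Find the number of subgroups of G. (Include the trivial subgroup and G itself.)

|G| = 20, so by Lagrange every subgroup order divides 20. Divisors: 1, 2, 4, 5, 10, 20.
Subgroups by order — order 1: 1; order 2: 1; order 4: 1; order 5: 1; order 10: 1; order 20: 1.
Total: 1 + 1 + 1 + 1 + 1 + 1 = 6.

6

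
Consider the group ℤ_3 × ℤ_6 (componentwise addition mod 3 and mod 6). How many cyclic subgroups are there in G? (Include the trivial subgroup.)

10

A cyclic subgroup of order d is generated by each of its φ(d) elements of order d, so the cyclic subgroups of order d number (#elements of order d)/φ(d).
Cyclic subgroups by order — order 1: 1; order 2: 1; order 3: 4; order 6: 4.
Total: 10.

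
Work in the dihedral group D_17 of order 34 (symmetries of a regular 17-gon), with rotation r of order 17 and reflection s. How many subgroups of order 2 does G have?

17

|G| = 34 and 2 | 34, so subgroups of order 2 are possible by Lagrange.
The subgroups of order 2 are: {e, r^10s}; {e, r^11s}; {e, r^12s}; {e, r^13s}; … (17 in all).
So G has 17 subgroups of order 2.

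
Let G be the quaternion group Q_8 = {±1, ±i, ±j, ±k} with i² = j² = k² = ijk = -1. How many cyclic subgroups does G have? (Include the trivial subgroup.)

Each element a generates a cyclic subgroup ⟨a⟩; distinct elements may generate the same one (a cyclic group of order d has φ(d) generators).
Cyclic subgroups by order — order 1: 1; order 2: 1; order 4: 3.
Total: 5.

5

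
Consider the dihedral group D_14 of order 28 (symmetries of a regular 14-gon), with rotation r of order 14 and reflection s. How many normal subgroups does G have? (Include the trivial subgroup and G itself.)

7

G has 28 subgroups. Checking conjugation-invariance by order — order 1: 1/1 normal; order 2: 1/15 normal; order 4: 0/7 normal; order 7: 1/1 normal; order 14: 3/3 normal; order 28: 1/1 normal.
Total normal subgroups: 7.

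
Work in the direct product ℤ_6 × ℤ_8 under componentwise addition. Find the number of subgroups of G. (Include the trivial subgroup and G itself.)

|G| = 48, so by Lagrange every subgroup order divides 48. Divisors: 1, 2, 3, 4, 6, 8, 12, 16, 24, 48.
Subgroups by order — order 1: 1; order 2: 3; order 3: 1; order 4: 3; order 6: 3; order 8: 3; order 12: 3; order 16: 1; order 24: 3; order 48: 1.
Total: 1 + 3 + 1 + 3 + 3 + 3 + 3 + 1 + 3 + 1 = 22.

22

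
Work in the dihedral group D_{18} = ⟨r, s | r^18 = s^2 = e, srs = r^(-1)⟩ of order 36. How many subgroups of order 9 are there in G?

|G| = 36 and 9 | 36, so subgroups of order 9 are possible by Lagrange.
The subgroups of order 9 are: {e, r^2, r^4, r^6, r^8, r^10, r^12, r^14, r^16}.
So G has 1 subgroup of order 9.

1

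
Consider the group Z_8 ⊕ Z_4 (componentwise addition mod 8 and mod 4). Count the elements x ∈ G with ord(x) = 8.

An element (a,b) has order lcm(ord(a), ord(b)); count pairs with lcm equal to 8.
Enumerating gives 16 such elements.

16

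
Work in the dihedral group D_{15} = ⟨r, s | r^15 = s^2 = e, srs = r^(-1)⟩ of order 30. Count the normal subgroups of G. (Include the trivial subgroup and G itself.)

5

G has 28 subgroups. Checking conjugation-invariance by order — order 1: 1/1 normal; order 2: 0/15 normal; order 3: 1/1 normal; order 5: 1/1 normal; order 6: 0/5 normal; order 10: 0/3 normal; order 15: 1/1 normal; order 30: 1/1 normal.
Total normal subgroups: 5.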